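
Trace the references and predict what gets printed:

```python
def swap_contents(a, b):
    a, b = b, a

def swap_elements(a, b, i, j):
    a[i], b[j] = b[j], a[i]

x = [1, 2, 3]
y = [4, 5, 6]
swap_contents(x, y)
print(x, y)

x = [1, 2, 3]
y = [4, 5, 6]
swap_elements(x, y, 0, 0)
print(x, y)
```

Key concept: parameter rebinding vs mutation.
Step by step:
`x = [1, 2, 3]` → x = [1, 2, 3]
`y = [4, 5, 6]` → y = [4, 5, 6]
`swap_contents(x, y)` → no visible change to tracked variables
`print(x, y)` → prints [1, 2, 3] [4, 5, 6]
`x = [1, 2, 3]` → x = [1, 2, 3]
`y = [4, 5, 6]` → y = [4, 5, 6]
`swap_elements(x, y, 0, 0)` → x = [4, 2, 3]; y = [1, 5, 6]
`print(x, y)` → prints [4, 2, 3] [1, 5, 6]

Answer:
[1, 2, 3] [4, 5, 6]
[4, 2, 3] [1, 5, 6]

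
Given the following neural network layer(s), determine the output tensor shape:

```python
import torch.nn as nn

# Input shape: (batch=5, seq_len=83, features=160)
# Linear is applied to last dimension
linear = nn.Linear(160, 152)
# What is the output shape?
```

Input: (5, 83, 160) -> Output: (5, 83, 152)

Answer: (5, 83, 152)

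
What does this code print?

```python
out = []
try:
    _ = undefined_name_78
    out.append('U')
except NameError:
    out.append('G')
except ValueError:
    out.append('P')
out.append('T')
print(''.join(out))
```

Execution trace: 'G' (except NameError) → 'T' (after the try/except). Output: GT

Answer: GT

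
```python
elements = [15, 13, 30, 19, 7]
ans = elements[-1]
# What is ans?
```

Trace:
`elements = [15, 13, 30, 19, 7]` → elements = [15, 13, 30, 19, 7]
`ans = elements[-1]` → ans = 7
So ans = 7

Answer: 7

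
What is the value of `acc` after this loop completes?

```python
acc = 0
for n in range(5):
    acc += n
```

Sum of 0 to 4 = 10
`acc` takes the values: 0 → 1 → 3 → 6 → 10

Answer: 10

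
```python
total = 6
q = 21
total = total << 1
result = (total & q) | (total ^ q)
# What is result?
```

Trace:
`total = 6` → total = 6
`q = 21` → q = 21
`total = total << 1` → total = 12
`result = (total & q) | (total ^ q)` → result = 29
So result = 29

Answer: 29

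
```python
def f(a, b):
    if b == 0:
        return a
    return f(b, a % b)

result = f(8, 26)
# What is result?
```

f(8, 26) -> f(26, 8) -> f(8, 2) -> f(2, 0) -> 2

Answer: 2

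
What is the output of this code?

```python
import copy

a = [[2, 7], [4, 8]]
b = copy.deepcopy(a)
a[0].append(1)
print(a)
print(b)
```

Key concept: deep copy is fully independent.
Step by step:
`a = [[2, 7], [4, 8]]` → a = [[2, 7], [4, 8]]
`b = copy.deepcopy(a)` → b = [[2, 7], [4, 8]]
`a[0].append(1)` → a = [[2, 7, 1], [4, 8]]
`print(a)` → prints [[2, 7, 1], [4, 8]]
`print(b)` → prints [[2, 7], [4, 8]]

Answer:
[[2, 7, 1], [4, 8]]
[[2, 7], [4, 8]]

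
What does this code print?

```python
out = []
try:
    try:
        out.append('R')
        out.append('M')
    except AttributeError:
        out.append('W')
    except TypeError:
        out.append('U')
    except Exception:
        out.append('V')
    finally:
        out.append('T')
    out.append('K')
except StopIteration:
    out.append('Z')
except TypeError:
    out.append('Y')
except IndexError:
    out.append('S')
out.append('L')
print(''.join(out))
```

Execution trace: 'R' (inner try body) → 'M' (inner try body, no exception) → 'T' (inner finally) → 'K' (try body, no exception) → 'L' (after the try/except). Output: RMTKL

Answer: RMTKL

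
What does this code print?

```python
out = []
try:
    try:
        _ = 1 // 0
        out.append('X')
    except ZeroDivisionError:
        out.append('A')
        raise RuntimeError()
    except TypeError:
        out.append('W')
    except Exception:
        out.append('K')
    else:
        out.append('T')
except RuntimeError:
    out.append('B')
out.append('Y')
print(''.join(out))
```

Execution trace: 'A' (inner except ZeroDivisionError) → 'B' (outer except RuntimeError) → 'Y' (after the try/except). Output: ABY

Answer: ABY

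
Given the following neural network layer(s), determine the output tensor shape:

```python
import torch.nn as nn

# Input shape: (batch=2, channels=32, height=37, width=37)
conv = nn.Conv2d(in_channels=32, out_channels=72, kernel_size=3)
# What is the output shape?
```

Input: (2, 32, 37, 37) -> Output: (2, 72, 35, 35)

Answer: (2, 72, 35, 35)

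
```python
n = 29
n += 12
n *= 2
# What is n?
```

Trace:
`n = 29` → n = 29
`n += 12` → n = 41
`n *= 2` → n = 82
So n = 82

Answer: 82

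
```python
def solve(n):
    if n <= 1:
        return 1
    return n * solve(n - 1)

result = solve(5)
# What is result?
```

solve(5) = 5 * 4 * 3 * 2 * 1 = 120

Answer: 120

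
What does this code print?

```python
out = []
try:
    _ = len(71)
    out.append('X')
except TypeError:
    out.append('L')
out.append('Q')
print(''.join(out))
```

Execution trace: 'L' (except TypeError) → 'Q' (after the try/except). Output: LQ

Answer: LQ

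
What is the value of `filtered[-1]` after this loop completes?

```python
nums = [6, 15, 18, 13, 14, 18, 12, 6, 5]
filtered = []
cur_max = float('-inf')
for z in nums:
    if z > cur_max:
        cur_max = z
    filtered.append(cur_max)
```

Running max ends at 18
`filtered` takes the values: [] → [6] → [6, 15] → [6, 15, 18] → [6, 15, 18, 18] → [6, 15, 18, 18, 18] → [6, 15, 18, 18, 18, 18] → [6, 15, 18, 18, 18, 18, 18] → [6, 15, 18, 18, 18, 18, 18, 18] → [6, 15, 18, 18, 18, 18, 18, 18, 18]
So `filtered[-1]` = 18

Answer: 18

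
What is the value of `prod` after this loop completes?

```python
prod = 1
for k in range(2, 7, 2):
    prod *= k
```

Product of even numbers 2 to 6
`prod` takes the values: 1 → 2 → 8 → 48

Answer: 48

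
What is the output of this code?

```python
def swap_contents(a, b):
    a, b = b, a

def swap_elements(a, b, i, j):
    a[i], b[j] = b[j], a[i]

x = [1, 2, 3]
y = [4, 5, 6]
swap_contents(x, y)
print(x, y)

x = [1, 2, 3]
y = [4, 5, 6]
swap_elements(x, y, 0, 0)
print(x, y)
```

Key concept: parameter rebinding vs mutation.
Step by step:
`x = [1, 2, 3]` → x = [1, 2, 3]
`y = [4, 5, 6]` → y = [4, 5, 6]
`swap_contents(x, y)` → no visible change to tracked variables
`print(x, y)` → prints [1, 2, 3] [4, 5, 6]
`x = [1, 2, 3]` → x = [1, 2, 3]
`y = [4, 5, 6]` → y = [4, 5, 6]
`swap_elements(x, y, 0, 0)` → x = [4, 2, 3]; y = [1, 5, 6]
`print(x, y)` → prints [4, 2, 3] [1, 5, 6]

Answer:
[1, 2, 3] [4, 5, 6]
[4, 2, 3] [1, 5, 6]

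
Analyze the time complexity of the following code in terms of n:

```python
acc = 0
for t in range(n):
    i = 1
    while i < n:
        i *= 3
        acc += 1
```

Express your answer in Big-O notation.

Each loop level contributes: n × log n. Multiplying the contributions gives O(n log n).

Answer: O(n log n)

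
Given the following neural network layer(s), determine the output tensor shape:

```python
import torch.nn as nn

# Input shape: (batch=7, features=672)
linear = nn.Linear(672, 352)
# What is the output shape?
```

Input: (7, 672) -> Output: (7, 352)

Answer: (7, 352)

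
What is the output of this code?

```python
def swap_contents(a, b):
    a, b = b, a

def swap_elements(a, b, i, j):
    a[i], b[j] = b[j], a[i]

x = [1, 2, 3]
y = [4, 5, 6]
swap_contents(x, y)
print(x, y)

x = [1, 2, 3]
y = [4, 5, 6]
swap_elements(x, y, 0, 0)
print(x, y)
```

Key concept: parameter rebinding vs mutation.
Step by step:
`x = [1, 2, 3]` → x = [1, 2, 3]
`y = [4, 5, 6]` → y = [4, 5, 6]
`swap_contents(x, y)` → no visible change to tracked variables
`print(x, y)` → prints [1, 2, 3] [4, 5, 6]
`x = [1, 2, 3]` → x = [1, 2, 3]
`y = [4, 5, 6]` → y = [4, 5, 6]
`swap_elements(x, y, 0, 0)` → x = [4, 2, 3]; y = [1, 5, 6]
`print(x, y)` → prints [4, 2, 3] [1, 5, 6]

Answer:
[1, 2, 3] [4, 5, 6]
[4, 2, 3] [1, 5, 6]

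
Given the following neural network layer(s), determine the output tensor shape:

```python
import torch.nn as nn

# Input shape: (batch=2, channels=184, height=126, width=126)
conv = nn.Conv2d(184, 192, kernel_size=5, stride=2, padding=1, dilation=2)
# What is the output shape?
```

Input: (2, 184, 126, 126) -> Output: (2, 192, 60, 60)

Answer: (2, 192, 60, 60)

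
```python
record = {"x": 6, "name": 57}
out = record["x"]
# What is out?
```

Trace:
`record = {"x": 6, "name": 57}` → record = {'x': 6, 'name': 57}
`out = record["x"]` → out = 6
So out = 6

Answer: 6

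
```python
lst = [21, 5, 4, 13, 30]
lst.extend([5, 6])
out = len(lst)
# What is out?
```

Trace:
`lst = [21, 5, 4, 13, 30]` → lst = [21, 5, 4, 13, 30]
`lst.extend([5, 6])` → lst = [21, 5, 4, 13, 30, 5, 6]
`out = len(lst)` → out = 7
So out = 7

Answer: 7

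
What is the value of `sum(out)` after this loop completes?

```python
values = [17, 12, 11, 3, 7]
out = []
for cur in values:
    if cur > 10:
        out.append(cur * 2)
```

Sum of doubled values > 10
`out` takes the values: [] → [34] → [34, 24] → [34, 24, 22]
So `sum(out)` = 80

Answer: 80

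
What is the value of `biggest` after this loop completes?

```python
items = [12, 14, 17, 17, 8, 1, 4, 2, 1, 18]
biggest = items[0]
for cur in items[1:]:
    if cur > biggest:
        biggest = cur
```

Maximum of [12, 14, 17, 17, 8, 1, 4, 2, 1, 18]
`biggest` takes the values: 12 → 14 → 17 → 18

Answer: 18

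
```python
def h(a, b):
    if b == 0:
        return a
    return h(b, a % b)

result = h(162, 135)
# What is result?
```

h(162, 135) -> h(135, 27) -> h(27, 0) -> 27

Answer: 27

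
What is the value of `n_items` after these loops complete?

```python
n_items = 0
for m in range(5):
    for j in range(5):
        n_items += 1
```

5 * 5 = 25
`n_items` takes the values: 0 → 1 → 2 → 3 → 4 → 5 → 6 → 7 → 8 → 9 → 10 → 11 → 12 → 13 → 14 → 15 → 16 → 17 → 18 → 19 → 20 → 21 → 22 → 23 → 24 → 25

Answer: 25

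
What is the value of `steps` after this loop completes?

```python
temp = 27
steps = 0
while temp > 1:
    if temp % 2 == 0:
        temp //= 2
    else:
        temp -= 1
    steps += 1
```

Steps to reduce 27 to 1
`steps` takes the values: 0 → 1 → 2 → 3 → 4 → 5 → 6 → 7

Answer: 7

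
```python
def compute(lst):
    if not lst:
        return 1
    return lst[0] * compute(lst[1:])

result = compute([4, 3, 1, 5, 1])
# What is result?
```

Product over [4, 3, 1, 5, 1] = 4 * 3 * 1 * 5 * 1 = 60

Answer: 60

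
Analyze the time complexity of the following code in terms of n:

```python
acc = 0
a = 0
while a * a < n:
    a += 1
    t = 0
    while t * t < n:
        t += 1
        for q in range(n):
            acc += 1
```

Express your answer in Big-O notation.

Each loop level contributes: √n × √n × n. Multiplying the contributions gives O(n^2).

Answer: O(n^2)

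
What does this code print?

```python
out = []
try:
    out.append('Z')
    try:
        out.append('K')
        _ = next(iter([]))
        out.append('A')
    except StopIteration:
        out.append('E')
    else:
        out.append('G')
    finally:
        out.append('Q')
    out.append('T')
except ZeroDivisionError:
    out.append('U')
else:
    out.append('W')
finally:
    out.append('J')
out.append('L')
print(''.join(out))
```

Execution trace: 'Z' (try body) → 'K' (inner try body) → 'E' (inner except StopIteration) → 'Q' (inner finally) → 'T' (try body, no exception) → 'W' (else) → 'J' (finally) → 'L' (after the try/except). Output: ZKEQTWJL

Answer: ZKEQTWJL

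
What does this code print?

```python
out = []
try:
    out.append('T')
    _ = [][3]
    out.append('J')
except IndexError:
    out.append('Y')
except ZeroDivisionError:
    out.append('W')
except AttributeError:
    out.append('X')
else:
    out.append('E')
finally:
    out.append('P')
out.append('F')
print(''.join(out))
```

Execution trace: 'T' (try body) → 'Y' (except IndexError) → 'P' (finally) → 'F' (after the try/except). Output: TYPF

Answer: TYPF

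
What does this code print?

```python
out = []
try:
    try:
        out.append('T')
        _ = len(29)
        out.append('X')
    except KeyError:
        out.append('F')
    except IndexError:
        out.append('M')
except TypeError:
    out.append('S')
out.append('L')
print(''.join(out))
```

Execution trace: 'T' (try body) → 'S' (outer except TypeError) → 'L' (after the try/except). Output: TSL

Answer: TSL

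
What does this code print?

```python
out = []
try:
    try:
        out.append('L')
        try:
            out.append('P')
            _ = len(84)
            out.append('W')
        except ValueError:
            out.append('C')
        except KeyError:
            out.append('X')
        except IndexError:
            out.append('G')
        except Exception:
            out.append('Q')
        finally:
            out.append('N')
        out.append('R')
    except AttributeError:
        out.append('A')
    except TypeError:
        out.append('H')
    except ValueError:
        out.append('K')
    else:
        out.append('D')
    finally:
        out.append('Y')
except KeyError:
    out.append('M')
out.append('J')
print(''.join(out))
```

Execution trace: 'L' (try body) → 'P' (inner try body) → 'Q' (inner except Exception) → 'N' (inner finally) → 'R' (try body, no exception) → 'D' (else) → 'Y' (finally) → 'J' (after the try/except). Output: LPQNRDYJ

Answer: LPQNRDYJ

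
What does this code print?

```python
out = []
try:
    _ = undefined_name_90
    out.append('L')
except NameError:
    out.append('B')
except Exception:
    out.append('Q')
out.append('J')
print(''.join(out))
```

Execution trace: 'B' (except NameError) → 'J' (after the try/except). Output: BJ

Answer: BJ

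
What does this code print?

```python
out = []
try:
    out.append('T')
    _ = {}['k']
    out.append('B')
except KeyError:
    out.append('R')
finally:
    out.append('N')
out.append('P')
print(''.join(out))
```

Execution trace: 'T' (try body) → 'R' (except KeyError) → 'N' (finally) → 'P' (after the try/except). Output: TRNP

Answer: TRNP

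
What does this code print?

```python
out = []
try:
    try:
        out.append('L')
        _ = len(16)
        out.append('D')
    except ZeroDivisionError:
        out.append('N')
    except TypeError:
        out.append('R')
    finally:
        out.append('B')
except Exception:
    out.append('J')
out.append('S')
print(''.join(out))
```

Execution trace: 'L' (inner try body) → 'R' (inner except TypeError) → 'B' (inner finally) → 'S' (after the try/except). Output: LRBS

Answer: LRBS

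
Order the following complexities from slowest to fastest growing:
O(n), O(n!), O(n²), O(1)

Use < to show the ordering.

Ordered by growth rate: O(1) < O(n) < O(n²) < O(n!)

Answer: O(1) < O(n) < O(n²) < O(n!)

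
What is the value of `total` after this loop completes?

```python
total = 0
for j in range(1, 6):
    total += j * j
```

Sum of squares 1² to 5² = 55
`total` takes the values: 0 → 1 → 5 → 14 → 30 → 55

Answer: 55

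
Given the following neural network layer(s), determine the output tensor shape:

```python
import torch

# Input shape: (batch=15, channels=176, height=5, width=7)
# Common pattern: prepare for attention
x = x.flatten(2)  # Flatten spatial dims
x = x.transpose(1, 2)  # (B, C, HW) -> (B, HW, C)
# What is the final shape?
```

Input: (15, 176, 5, 7) -> after flatten(2): (15, 176, 35) -> Output: (15, 35, 176)

Answer: (15, 35, 176)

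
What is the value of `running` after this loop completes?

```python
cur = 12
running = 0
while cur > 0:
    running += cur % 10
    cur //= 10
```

Sum digits of 12
`running` takes the values: 0 → 2 → 3

Answer: 3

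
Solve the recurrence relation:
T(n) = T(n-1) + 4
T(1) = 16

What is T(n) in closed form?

Unrolling: T(n) = T(1) + 4·(n-1) = 16 + 4(n-1) = 4n + 12.

Answer: T(n) = 4n + 12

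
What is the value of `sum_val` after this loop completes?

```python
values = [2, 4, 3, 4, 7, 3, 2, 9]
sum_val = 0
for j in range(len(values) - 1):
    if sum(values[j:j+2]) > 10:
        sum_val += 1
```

Count windows with sum > 10
`sum_val` takes the values: 0 → 1 → 2

Answer: 2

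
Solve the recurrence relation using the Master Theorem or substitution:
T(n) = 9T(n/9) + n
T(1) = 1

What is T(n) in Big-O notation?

By Master Theorem: a=9, b=9, f(n)=n. Since log_9(9) = 1 and f(n) = Θ(n^1), Case 2 applies. T(n) = O(n log n).

Answer: O(n log n)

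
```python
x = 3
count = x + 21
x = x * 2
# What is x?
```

Trace:
`x = 3` → x = 3
`count = x + 21` → count = 24
`x = x * 2` → x = 6
So x = 6

Answer: 6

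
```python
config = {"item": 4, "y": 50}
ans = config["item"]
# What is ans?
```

Trace:
`config = {"item": 4, "y": 50}` → config = {'item': 4, 'y': 50}
`ans = config["item"]` → ans = 4
So ans = 4

Answer: 4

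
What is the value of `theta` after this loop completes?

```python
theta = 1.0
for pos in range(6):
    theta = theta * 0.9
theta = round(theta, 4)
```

Exponential decay: 1.0 * 0.9^6
`theta` takes the values: 1.0 → 0.9 → 0.81 → 0.729 → 0.6561 → 0.59049 → 0.531441 → 0.5314

Answer: 0.5314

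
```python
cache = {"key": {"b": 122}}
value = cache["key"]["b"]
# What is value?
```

Trace:
`cache = {"key": {"b": 122}}` → cache = {'key': {'b': 122}}
`value = cache["key"]["b"]` → value = 122
So value = 122

Answer: 122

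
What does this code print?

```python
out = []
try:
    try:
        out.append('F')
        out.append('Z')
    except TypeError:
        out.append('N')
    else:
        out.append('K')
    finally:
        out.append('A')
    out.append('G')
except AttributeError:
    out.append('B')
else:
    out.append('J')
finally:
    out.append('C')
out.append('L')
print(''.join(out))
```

Execution trace: 'F' (inner try body) → 'Z' (inner try body, no exception) → 'K' (inner else) → 'A' (inner finally) → 'G' (try body, no exception) → 'J' (else) → 'C' (finally) → 'L' (after the try/except). Output: FZKAGJCL

Answer: FZKAGJCL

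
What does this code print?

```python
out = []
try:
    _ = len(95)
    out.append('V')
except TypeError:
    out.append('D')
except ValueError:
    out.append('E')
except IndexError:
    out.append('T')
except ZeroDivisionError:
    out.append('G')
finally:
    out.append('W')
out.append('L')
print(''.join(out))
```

Execution trace: 'D' (except TypeError) → 'W' (finally) → 'L' (after the try/except). Output: DWL

Answer: DWL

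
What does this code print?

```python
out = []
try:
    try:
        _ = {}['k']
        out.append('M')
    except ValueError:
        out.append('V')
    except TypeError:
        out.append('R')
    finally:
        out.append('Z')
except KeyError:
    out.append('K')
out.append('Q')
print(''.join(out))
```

Execution trace: 'Z' (finally) → 'K' (outer except KeyError) → 'Q' (after the try/except). Output: ZKQ

Answer: ZKQ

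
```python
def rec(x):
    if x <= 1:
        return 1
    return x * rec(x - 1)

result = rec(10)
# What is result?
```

rec(10) = 10 * 9 * 8 * 7 * 6 * 5 * 4 * 3 * 2 * 1 = 3628800

Answer: 3628800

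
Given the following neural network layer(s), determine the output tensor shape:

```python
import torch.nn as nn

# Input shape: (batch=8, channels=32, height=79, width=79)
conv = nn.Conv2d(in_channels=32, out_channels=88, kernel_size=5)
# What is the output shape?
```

Input: (8, 32, 79, 79) -> Output: (8, 88, 75, 75)

Answer: (8, 88, 75, 75)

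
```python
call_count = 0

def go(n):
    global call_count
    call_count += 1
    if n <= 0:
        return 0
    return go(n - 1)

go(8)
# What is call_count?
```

Linear recursion stepping by 1: 9 calls from n=8 down to ≤0.

Answer: 9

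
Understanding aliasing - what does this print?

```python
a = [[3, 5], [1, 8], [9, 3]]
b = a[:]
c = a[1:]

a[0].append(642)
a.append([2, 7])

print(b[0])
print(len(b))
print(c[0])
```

Key concept: slice with nested mutation.
Step by step:
`a = [[3, 5], [1, 8], [9, 3]]` → a = [[3, 5], [1, 8], [9, 3]]
`b = a[:]` → b = [[3, 5], [1, 8], [9, 3]]
`c = a[1:]` → c = [[1, 8], [9, 3]]
`a[0].append(642)` → a = [[3, 5, 642], [1, 8], [9, 3]]; b = [[3, 5, 642], [1, 8], [9, 3]]
`a.append([2, 7])` → a = [[3, 5, 642], [1, 8], [9, 3], [2, 7]]
`print(b[0])` → prints [3, 5, 642]
`print(len(b))` → prints 3
`print(c[0])` → prints [1, 8]

Answer:
[3, 5, 642]
3
[1, 8]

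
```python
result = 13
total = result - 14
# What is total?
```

Trace:
`result = 13` → result = 13
`total = result - 14` → total = -1
So total = -1

Answer: -1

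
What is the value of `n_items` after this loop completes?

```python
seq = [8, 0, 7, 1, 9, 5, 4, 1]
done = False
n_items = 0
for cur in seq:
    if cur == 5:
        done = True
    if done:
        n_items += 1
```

Count elements after first 5 in [8, 0, 7, 1, 9, 5, 4, 1]
`n_items` takes the values: 0 → 1 → 2 → 3

Answer: 3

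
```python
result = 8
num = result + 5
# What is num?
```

Trace:
`result = 8` → result = 8
`num = result + 5` → num = 13
So num = 13

Answer: 13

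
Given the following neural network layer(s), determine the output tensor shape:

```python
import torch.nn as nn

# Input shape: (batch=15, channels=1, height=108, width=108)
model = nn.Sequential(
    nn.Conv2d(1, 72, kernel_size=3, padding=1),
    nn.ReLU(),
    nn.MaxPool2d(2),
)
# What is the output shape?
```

Input: (15, 1, 108, 108) -> after Conv2d: (15, 72, 108, 108) -> after ReLU: (15, 72, 108, 108) -> Output: (15, 72, 54, 54)

Answer: (15, 72, 54, 54)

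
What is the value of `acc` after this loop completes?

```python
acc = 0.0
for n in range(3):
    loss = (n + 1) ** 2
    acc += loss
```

Sum of squared losses 1² + 2² + ... + 3²
`acc` takes the values: 0.0 → 1.0 → 5.0 → 14.0

Answer: 14.0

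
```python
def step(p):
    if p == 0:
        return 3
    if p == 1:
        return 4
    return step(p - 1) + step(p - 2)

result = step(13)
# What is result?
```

Build up from base cases: step(0)=3, step(1)=4, step(2)=7, step(3)=11, step(4)=18, step(5)=29, step(6)=47, ..., step(13)=1364

Answer: 1364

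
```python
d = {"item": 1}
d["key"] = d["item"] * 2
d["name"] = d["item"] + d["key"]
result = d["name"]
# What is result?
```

Trace:
`d = {"item": 1}` → d = {'item': 1}
`d["key"] = d["item"] * 2` → d = {'item': 1, 'key': 2}
`d["name"] = d["item"] + d["key"]` → d = {'item': 1, 'key': 2, 'name': 3}
`result = d["name"]` → result = 3
So result = 3

Answer: 3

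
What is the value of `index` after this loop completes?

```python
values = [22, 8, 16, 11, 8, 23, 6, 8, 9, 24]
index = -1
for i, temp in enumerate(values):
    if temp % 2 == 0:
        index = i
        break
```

First even number index in [22, 8, 16, 11, 8, 23, 6, 8, 9, 24]
`index` takes the values: -1 → 0

Answer: 0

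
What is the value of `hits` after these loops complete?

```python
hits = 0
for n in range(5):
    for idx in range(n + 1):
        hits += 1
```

Triangle: 1 + 2 + ... + 5
`hits` takes the values: 0 → 1 → 2 → 3 → 4 → 5 → 6 → 7 → 8 → 9 → 10 → 11 → 12 → 13 → 14 → 15

Answer: 15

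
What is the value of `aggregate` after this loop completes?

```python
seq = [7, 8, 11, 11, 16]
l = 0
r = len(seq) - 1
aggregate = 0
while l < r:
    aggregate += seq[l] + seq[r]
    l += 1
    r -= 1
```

Sum of pairs from ends
`aggregate` takes the values: 0 → 23 → 42

Answer: 42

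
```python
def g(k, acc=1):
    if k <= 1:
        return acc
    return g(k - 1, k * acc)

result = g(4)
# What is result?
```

Accumulator trace (n, acc): (4, 1) -> (3, 4) -> (2, 12) -> (1, 24) -> return 24

Answer: 24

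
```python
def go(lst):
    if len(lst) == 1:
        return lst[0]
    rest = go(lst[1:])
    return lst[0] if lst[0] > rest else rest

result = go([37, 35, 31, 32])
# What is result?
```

Recursive max over [37, 35, 31, 32] = 37

Answer: 37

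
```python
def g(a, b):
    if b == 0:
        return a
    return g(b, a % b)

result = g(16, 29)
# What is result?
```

g(16, 29) -> g(29, 16) -> g(16, 13) -> g(13, 3) -> g(3, 1) -> g(1, 0) -> 1

Answer: 1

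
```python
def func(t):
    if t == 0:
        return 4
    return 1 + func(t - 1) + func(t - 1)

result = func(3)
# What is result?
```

func(t) = 1 + 2·func(t-1), func(0)=4. Closed form: (4+1)·2^3 - 1 = 39.

Answer: 39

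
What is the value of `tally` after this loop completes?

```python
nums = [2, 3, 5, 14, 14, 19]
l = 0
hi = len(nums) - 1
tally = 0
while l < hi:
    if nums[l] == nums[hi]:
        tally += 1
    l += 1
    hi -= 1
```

Count matching pairs from ends
`tally` takes the values: 0

Answer: 0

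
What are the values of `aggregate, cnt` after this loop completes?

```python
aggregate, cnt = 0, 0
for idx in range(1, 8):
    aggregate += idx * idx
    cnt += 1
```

Sum of squares and count
`aggregate, cnt` takes the values: (0, 0) → (1, 0) → (1, 1) → (5, 1) → (5, 2) → (14, 2) → (14, 3) → (30, 3) → (30, 4) → (55, 4) → (55, 5) → (91, 5) → (91, 6) → (140, 6) → (140, 7)

Answer: 140, 7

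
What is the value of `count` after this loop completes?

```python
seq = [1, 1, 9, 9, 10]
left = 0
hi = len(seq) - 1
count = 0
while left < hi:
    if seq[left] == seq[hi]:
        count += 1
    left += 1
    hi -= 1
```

Count matching pairs from ends
`count` takes the values: 0

Answer: 0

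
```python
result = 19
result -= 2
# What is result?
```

Trace:
`result = 19` → result = 19
`result -= 2` → result = 17
So result = 17

Answer: 17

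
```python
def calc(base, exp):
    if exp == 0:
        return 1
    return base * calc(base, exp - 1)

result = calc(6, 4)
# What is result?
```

calc(6, 4) = 6 * 6 * 6 * 6 = 1296

Answer: 1296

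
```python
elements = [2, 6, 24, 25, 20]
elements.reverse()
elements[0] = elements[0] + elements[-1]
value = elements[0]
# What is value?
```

Trace:
`elements = [2, 6, 24, 25, 20]` → elements = [2, 6, 24, 25, 20]
`elements.reverse()` → elements = [20, 25, 24, 6, 2]
`elements[0] = elements[0] + elements[-1]` → elements = [22, 25, 24, 6, 2]
`value = elements[0]` → value = 22
So value = 22

Answer: 22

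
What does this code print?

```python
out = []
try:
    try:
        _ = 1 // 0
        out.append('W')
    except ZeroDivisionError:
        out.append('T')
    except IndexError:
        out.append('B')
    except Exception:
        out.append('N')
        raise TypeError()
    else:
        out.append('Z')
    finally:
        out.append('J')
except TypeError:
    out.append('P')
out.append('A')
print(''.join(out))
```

Execution trace: 'T' (except ZeroDivisionError) → 'J' (finally) → 'A' (after the try/except). Output: TJA

Answer: TJA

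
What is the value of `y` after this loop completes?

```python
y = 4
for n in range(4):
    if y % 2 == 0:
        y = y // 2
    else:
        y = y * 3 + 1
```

Collatz-style transformation from 4
`y` takes the values: 4 → 2 → 1 → 4 → 2

Answer: 2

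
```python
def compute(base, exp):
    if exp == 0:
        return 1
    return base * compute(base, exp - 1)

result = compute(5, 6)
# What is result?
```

compute(5, 6) = 5 * 5 * 5 * 5 * 5 * 5 = 15625

Answer: 15625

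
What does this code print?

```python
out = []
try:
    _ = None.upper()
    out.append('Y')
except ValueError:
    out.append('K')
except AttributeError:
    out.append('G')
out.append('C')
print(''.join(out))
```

Execution trace: 'G' (except AttributeError) → 'C' (after the try/except). Output: GC

Answer: GC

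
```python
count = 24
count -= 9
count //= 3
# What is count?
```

Trace:
`count = 24` → count = 24
`count -= 9` → count = 15
`count //= 3` → count = 5
So count = 5

Answer: 5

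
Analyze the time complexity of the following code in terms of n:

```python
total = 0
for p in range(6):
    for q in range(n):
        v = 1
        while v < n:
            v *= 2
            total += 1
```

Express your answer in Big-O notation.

Each loop level contributes: 1 × n × log n. Multiplying the contributions gives O(n log n).

Answer: O(n log n)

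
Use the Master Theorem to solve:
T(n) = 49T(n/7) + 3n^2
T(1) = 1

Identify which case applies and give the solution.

a=49, b=7, f(n)=3n^2. log_7(49) = 2. Since c=2 = 2, Case 2 applies: T(n) = Θ(n^log_b(a) · log n) = O(n^2 log n).

Answer: O(n^2 log n) - Case 2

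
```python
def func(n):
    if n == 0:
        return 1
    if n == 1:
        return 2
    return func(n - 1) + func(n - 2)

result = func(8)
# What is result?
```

Build up from base cases: func(0)=1, func(1)=2, func(2)=3, func(3)=5, func(4)=8, func(5)=13, func(6)=21, ..., func(8)=55

Answer: 55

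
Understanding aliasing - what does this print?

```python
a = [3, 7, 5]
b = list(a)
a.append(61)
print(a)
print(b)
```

Key concept: list() constructor creates copy.
Step by step:
`a = [3, 7, 5]` → a = [3, 7, 5]
`b = list(a)` → b = [3, 7, 5]
`a.append(61)` → a = [3, 7, 5, 61]
`print(a)` → prints [3, 7, 5, 61]
`print(b)` → prints [3, 7, 5]

Answer:
[3, 7, 5, 61]
[3, 7, 5]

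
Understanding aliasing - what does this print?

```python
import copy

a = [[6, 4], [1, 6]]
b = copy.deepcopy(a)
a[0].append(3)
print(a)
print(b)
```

Key concept: deep copy is fully independent.
Step by step:
`a = [[6, 4], [1, 6]]` → a = [[6, 4], [1, 6]]
`b = copy.deepcopy(a)` → b = [[6, 4], [1, 6]]
`a[0].append(3)` → a = [[6, 4, 3], [1, 6]]
`print(a)` → prints [[6, 4, 3], [1, 6]]
`print(b)` → prints [[6, 4], [1, 6]]

Answer:
[[6, 4, 3], [1, 6]]
[[6, 4], [1, 6]]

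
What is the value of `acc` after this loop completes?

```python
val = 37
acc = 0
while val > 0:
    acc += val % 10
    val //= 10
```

Sum digits of 37
`acc` takes the values: 0 → 7 → 10

Answer: 10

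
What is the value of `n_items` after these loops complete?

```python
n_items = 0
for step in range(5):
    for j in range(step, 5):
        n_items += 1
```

Upper triangle: 5 + 4 + ... + 1
`n_items` takes the values: 0 → 1 → 2 → 3 → 4 → 5 → 6 → 7 → 8 → 9 → 10 → 11 → 12 → 13 → 14 → 15

Answer: 15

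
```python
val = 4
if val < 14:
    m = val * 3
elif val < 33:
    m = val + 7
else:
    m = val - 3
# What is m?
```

Trace:
`val = 4` → val = 4
`if val < 14: ...` → val < 14 is True → m = 12
So m = 12

Answer: 12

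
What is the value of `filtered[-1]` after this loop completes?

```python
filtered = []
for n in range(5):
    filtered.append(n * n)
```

Last element of squares 0 to 4
`filtered` takes the values: [] → [0] → [0, 1] → [0, 1, 4] → [0, 1, 4, 9] → [0, 1, 4, 9, 16]
So `filtered[-1]` = 16

Answer: 16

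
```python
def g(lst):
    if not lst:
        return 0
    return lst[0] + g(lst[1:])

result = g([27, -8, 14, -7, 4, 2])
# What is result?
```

27 + (-8) + 14 + (-7) + 4 + 2 + 0 = 32

Answer: 32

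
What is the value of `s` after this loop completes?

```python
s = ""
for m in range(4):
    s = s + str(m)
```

Concatenate digits 0 to 3
`s` takes the values: "" → "0" → "01" → "012" → "0123"

Answer: "0123"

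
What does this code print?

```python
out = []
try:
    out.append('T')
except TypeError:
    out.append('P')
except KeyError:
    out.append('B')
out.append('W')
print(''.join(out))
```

Execution trace: 'T' (try body, no exception) → 'W' (after the try/except). Output: TW

Answer: TW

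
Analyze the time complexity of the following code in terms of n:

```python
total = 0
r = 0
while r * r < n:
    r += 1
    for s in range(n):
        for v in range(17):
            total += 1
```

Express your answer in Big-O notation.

Each loop level contributes: √n × n × 1. Multiplying the contributions gives O(n√n).

Answer: O(n√n)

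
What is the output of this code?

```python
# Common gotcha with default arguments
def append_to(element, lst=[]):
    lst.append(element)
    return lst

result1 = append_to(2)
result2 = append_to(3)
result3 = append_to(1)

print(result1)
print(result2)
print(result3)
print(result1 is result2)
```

Key concept: mutable default argument gotcha.
Step by step:
`result1 = append_to(2)` → result1 = [2]
`result2 = append_to(3)` → result1 = [2, 3] (same object as result2); result2 = [2, 3] (same object as result1)
`result3 = append_to(1)` → result1 = [2, 3, 1] (same object as result2, result3); result2 = [2, 3, 1] (same object as result1, result3); result3 = [2, 3, 1] (same object as result1, result2)
`print(result1)` → prints [2, 3, 1]
`print(result2)` → prints [2, 3, 1]
`print(result3)` → prints [2, 3, 1]
`print(result1 is result2)` → prints True

Answer:
[2, 3, 1]
[2, 3, 1]
[2, 3, 1]
True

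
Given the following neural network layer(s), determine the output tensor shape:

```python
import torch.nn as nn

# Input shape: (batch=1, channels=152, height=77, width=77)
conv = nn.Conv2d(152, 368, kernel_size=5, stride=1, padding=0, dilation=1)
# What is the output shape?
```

Input: (1, 152, 77, 77) -> Output: (1, 368, 73, 73)

Answer: (1, 368, 73, 73)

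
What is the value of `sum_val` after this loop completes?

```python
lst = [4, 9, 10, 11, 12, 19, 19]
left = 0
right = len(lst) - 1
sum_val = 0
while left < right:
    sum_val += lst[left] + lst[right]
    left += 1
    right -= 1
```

Sum of pairs from ends
`sum_val` takes the values: 0 → 23 → 51 → 73

Answer: 73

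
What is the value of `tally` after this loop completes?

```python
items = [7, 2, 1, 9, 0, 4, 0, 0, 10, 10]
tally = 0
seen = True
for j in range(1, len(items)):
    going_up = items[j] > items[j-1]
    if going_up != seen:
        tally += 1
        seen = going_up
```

Count direction changes in [7, 2, 1, 9, 0, 4, 0, 0, 10, 10]
`tally` takes the values: 0 → 1 → 2 → 3 → 4 → 5 → 6 → 7

Answer: 7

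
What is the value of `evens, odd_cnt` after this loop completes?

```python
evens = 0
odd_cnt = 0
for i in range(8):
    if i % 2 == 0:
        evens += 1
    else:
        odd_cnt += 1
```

Count evens and odds in range(8)
`evens, odd_cnt` takes the values: (0, 0) → (1, 0) → (1, 1) → (2, 1) → (2, 2) → (3, 2) → (3, 3) → (4, 3) → (4, 4)

Answer: 4, 4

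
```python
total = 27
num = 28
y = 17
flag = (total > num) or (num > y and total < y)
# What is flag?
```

Trace:
`total = 27` → total = 27
`num = 28` → num = 28
`y = 17` → y = 17
`flag = (total > num) or (num > y and total < y)` → flag = False
So flag = False

Answer: False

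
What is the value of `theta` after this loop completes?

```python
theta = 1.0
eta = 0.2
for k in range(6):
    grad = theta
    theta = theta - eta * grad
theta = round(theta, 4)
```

Gradient descent: w = 1.0 * (1 - 0.2)^6
`theta` takes the values: 1.0 → 0.8 → 0.64 → 0.512 → 0.4096 → 0.32768 → 0.262144 → 0.2621

Answer: 0.2621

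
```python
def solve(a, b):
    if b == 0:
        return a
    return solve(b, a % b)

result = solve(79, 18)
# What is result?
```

solve(79, 18) -> solve(18, 7) -> solve(7, 4) -> solve(4, 3) -> solve(3, 1) -> solve(1, 0) -> 1

Answer: 1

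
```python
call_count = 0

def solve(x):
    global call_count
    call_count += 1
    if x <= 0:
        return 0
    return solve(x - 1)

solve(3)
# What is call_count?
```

Linear recursion stepping by 1: 4 calls from x=3 down to ≤0.

Answer: 4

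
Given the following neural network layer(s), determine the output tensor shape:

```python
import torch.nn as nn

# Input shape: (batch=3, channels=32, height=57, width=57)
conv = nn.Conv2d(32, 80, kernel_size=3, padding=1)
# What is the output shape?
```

Input: (3, 32, 57, 57) -> Output: (3, 80, 57, 57)

Answer: (3, 80, 57, 57)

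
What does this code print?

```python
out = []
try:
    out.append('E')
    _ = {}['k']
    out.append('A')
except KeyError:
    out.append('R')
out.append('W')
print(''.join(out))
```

Execution trace: 'E' (try body) → 'R' (except KeyError) → 'W' (after the try/except). Output: ERW

Answer: ERW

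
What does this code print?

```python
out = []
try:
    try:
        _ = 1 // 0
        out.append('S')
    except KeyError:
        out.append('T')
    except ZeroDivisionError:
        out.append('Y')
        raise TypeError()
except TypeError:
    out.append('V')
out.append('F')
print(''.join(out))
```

Execution trace: 'Y' (inner except ZeroDivisionError) → 'V' (outer except TypeError) → 'F' (after the try/except). Output: YVF

Answer: YVF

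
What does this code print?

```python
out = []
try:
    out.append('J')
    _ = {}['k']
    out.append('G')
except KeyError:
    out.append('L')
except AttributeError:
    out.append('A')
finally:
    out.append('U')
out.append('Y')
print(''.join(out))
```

Execution trace: 'J' (try body) → 'L' (except KeyError) → 'U' (finally) → 'Y' (after the try/except). Output: JLUY

Answer: JLUY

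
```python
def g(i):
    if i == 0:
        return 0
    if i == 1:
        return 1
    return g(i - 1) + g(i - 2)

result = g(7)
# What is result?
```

Build up from base cases: g(0)=0, g(1)=1, g(2)=1, g(3)=2, g(4)=3, g(5)=5, g(6)=8, ..., g(7)=13

Answer: 13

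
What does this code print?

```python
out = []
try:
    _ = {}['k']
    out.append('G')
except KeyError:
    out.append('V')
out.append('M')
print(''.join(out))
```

Execution trace: 'V' (except KeyError) → 'M' (after the try/except). Output: VM

Answer: VM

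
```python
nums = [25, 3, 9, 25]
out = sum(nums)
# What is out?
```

Trace:
`nums = [25, 3, 9, 25]` → nums = [25, 3, 9, 25]
`out = sum(nums)` → out = 62
So out = 62

Answer: 62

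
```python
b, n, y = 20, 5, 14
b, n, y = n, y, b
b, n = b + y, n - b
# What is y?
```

Trace:
`b, n, y = 20, 5, 14` → b = 20; n = 5; y = 14
`b, n, y = n, y, b` → b = 5; n = 14; y = 20
`b, n = b + y, n - b` → b = 25; n = 9
So y = 20

Answer: 20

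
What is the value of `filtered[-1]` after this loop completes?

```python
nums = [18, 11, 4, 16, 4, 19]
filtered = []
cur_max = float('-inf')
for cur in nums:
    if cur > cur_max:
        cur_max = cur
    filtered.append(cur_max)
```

Running max ends at 19
`filtered` takes the values: [] → [18] → [18, 18] → [18, 18, 18] → [18, 18, 18, 18] → [18, 18, 18, 18, 18] → [18, 18, 18, 18, 18, 19]
So `filtered[-1]` = 19

Answer: 19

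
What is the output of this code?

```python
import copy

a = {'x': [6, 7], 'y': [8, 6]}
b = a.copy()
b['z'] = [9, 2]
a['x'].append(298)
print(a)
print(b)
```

Key concept: shallow copy of dict with mutable values.
Step by step:
`a = {'x': [6, 7], 'y': [8, 6]}` → a = {'x': [6, 7], 'y': [8, 6]}
`b = a.copy()` → b = {'x': [6, 7], 'y': [8, 6]}
`b['z'] = [9, 2]` → b = {'x': [6, 7], 'y': [8, 6], 'z': [9, 2]}
`a['x'].append(298)` → a = {'x': [6, 7, 298], 'y': [8, 6]}; b = {'x': [6, 7, 298], 'y': [8, 6], 'z': [9, 2]}
`print(a)` → prints {'x': [6, 7, 298], 'y': [8, 6]}
`print(b)` → prints {'x': [6, 7, 298], 'y': [8, 6], 'z': [9, 2]}

Answer:
{'x': [6, 7, 298], 'y': [8, 6]}
{'x': [6, 7, 298], 'y': [8, 6], 'z': [9, 2]}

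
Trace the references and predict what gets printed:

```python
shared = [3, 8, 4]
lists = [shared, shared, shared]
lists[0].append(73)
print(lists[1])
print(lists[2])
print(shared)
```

Key concept: list of same reference.
Step by step:
`shared = [3, 8, 4]` → shared = [3, 8, 4]
`lists = [shared, shared, shared]` → lists = [[3, 8, 4], [3, 8, 4], [3, 8, 4]]
`lists[0].append(73)` → shared = [3, 8, 4, 73]; lists = [[3, 8, 4, 73], [3, 8, 4, 73], [3, 8, 4, 73]]
`print(lists[1])` → prints [3, 8, 4, 73]
`print(lists[2])` → prints [3, 8, 4, 73]
`print(shared)` → prints [3, 8, 4, 73]

Answer:
[3, 8, 4, 73]
[3, 8, 4, 73]
[3, 8, 4, 73]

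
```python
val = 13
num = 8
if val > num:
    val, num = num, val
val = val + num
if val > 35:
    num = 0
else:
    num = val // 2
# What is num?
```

Trace:
`val = 13` → val = 13
`num = 8` → num = 8
`if val > num: ...` → val > num is True → val = 8; num = 13
`val = val + num` → val = 21
`if val > 35: ...` → val > 35 is False, take else branch → num = 10
So num = 10

Answer: 10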